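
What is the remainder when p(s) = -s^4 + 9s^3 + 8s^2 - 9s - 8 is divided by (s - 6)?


By the Remainder Theorem, the remainder equals p(6):
  -1*(6)^4 = -1296
  9*(6)^3 = 1944
  8*(6)^2 = 288
  -9*(6)^1 = -54
  constant: -8
Sum: -1296 + 1944 + 288 - 54 - 8 = 874


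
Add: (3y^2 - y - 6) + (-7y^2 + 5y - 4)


Align terms by degree and add:
  3y^2 - y - 6
  -7y^2 + 5y - 4
= -4y^2 + 4y - 10


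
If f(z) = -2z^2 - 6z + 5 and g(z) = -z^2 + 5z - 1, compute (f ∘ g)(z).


Substitute g(z) into f:
f(g(z)) = -2*(-z^2 + 5z - 1)^2 + (-6)*(-z^2 + 5z - 1) + 5
(-z^2 + 5z - 1)^2 = z^4 - 10z^3 + 27z^2 - 10z + 1
Expand and combine: -2z^4 + 20z^3 - 48z^2 - 10z + 9


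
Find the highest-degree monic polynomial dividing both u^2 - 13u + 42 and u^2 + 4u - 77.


Factor each:
  u^2 - 13u + 42 = (u - 7)(u - 6)
  u^2 + 4u - 77 = (u - 7)(u + 11)
Common monic factor: u - 7


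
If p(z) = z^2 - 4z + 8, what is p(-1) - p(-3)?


p(-1) = 13
p(-3) = 29
p(-1) - p(-3) = 13 - 29 = -16


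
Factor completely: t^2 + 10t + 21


Roots satisfy r1 + r2 = -b/a = -10 and r1*r2 = c/a = 21.
So r1 = -7, r2 = -3.
t^2 + 10t + 21 = (t - r1)(t - r2) = (t + 7)(t + 3)


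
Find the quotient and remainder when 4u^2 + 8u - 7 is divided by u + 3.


(4u^2 + 8u - 7) / (u + 3)
Step 1: 4u * (u + 3) = 4u^2 + 12u; subtract.
Step 2: -4 * (u + 3) = -4u - 12; subtract.
Quotient: 4u - 4, Remainder: 5


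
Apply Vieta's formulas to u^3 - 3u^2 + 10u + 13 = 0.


Monic cubic u^3+bu^2+cu+d=0: sum=-b, pairwise sum=c, product=-d.
b=-3, c=10, d=13
r1+r2+r3 = 3
r1r2+r1r3+r2r3 = 10
r1r2r3 = -13


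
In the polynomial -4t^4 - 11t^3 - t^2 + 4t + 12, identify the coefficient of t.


Read off the coefficient of t: 4


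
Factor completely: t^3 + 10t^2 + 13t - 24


Try integer roots (divisors of -24). t=-3: p(-3)=0.
Divide out (t + 3): quotient is t^2 + 7t - 8.
Factor the quadratic: (t - 1)(t + 8)
Result: (t + 3)(t - 1)(t + 8)


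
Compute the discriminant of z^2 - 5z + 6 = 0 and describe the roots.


D = b^2 - 4ac = (-5)^2 - 4(1)(6) = 25 - 24 = 1
Since D > 0: two distinct rational roots


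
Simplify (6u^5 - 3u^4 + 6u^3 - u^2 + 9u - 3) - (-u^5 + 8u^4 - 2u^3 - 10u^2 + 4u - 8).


Distribute the minus sign:
  (6u^5 - 3u^4 + 6u^3 - u^2 + 9u - 3)
- (-u^5 + 8u^4 - 2u^3 - 10u^2 + 4u - 8)
Negate second polynomial: u^5 - 8u^4 + 2u^3 + 10u^2 - 4u + 8
Add: 7u^5 - 11u^4 + 8u^3 + 9u^2 + 5u + 5


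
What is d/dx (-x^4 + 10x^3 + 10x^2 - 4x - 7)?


Apply the power rule term by term:
  d/dx(-x^4) = -4x^3
  d/dx(10x^3) = 30x^2
  d/dx(10x^2) = 20x
  d/dx(-4x) = -4
  d/dx(-7) = 0
p'(x) = -4x^3 + 30x^2 + 20x - 4


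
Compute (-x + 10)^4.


Expand (-x + 10)^4 by repeated multiplication:
  (-x + 10)^2 = x^2 - 20x + 100
  (-x + 10)^3 = -x^3 + 30x^2 - 300x + 1000
= x^4 - 40x^3 + 600x^2 - 4000x + 10000


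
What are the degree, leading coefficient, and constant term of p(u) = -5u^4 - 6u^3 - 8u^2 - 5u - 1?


Highest power of u is 4, with coefficient -5. Constant term is -1.
Degree = 4, leading coefficient = -5, constant term = -1


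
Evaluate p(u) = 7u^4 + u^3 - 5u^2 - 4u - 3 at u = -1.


Using direct substitution:
  7 * (-1)^4 = 7
  1 * (-1)^3 = -1
  -5 * (-1)^2 = -5
  -4 * (-1)^1 = 4
  constant: -3
Sum = 7 - 1 - 5 + 4 - 3 = 2


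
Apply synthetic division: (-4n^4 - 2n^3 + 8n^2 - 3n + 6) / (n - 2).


Synthetic division with c = 2. Coefficients: -4, -2, 8, -3, 6
Bring down -4.
  -4 * 2 = -8; -8 - 2 = -10
  -10 * 2 = -20; -20 + 8 = -12
  -12 * 2 = -24; -24 - 3 = -27
  -27 * 2 = -54; -54 + 6 = -48
Quotient: -4n^3 - 10n^2 - 12n - 27, Remainder: -48


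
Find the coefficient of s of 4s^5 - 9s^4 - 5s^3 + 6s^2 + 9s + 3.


Read off the coefficient of s: 9


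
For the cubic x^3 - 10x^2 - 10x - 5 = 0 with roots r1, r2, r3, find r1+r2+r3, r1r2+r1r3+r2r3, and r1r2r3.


Monic cubic x^3+bx^2+cx+d=0: sum=-b, pairwise sum=c, product=-d.
b=-10, c=-10, d=-5
r1+r2+r3 = 10
r1r2+r1r3+r2r3 = -10
r1r2r3 = 5


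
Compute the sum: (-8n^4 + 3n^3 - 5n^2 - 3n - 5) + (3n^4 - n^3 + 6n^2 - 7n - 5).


Align terms by degree and add:
  -8n^4 + 3n^3 - 5n^2 - 3n - 5
+ 3n^4 - n^3 + 6n^2 - 7n - 5
= -5n^4 + 2n^3 + n^2 - 10n - 10


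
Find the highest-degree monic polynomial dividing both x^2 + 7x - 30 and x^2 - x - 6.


Factor each:
  x^2 + 7x - 30 = (x - 3)(x + 10)
  x^2 - x - 6 = (x - 3)(x + 2)
Common monic factor: x - 3


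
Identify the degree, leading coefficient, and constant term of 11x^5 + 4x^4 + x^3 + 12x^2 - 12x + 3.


Highest power of x is 5, with coefficient 11. Constant term is 3.
Degree = 5, leading coefficient = 11, constant term = 3


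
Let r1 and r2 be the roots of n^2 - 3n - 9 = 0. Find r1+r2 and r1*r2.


For an^2+bn+c=0: sum = -b/a, product = c/a.
a=1, b=-3, c=-9
Sum = -(-3)/1 = 3
Product = (-9)/1 = -9


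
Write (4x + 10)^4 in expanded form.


Expand (4x + 10)^4 by repeated multiplication:
  (4x + 10)^2 = 16x^2 + 80x + 100
  (4x + 10)^3 = 64x^3 + 480x^2 + 1200x + 1000
= 256x^4 + 2560x^3 + 9600x^2 + 16000x + 10000


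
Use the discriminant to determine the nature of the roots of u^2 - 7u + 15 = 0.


D = b^2 - 4ac = (-7)^2 - 4(1)(15) = 49 - 60 = -11
Since D < 0: two complex conjugate roots (no real roots)


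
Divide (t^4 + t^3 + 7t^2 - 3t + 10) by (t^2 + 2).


(t^4 + t^3 + 7t^2 - 3t + 10) / (t^2 + 2)
Step 1: t^2 * (t^2 + 2) = t^4 + 2t^2; subtract.
Step 2: t * (t^2 + 2) = t^3 + 2t; subtract.
Step 3: 5 * (t^2 + 2) = 5t^2 + 10; subtract.
Quotient: t^2 + t + 5, Remainder: -5t


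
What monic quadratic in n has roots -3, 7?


p(n) = (n + 3)(n - 7)
Expand: n^2 - 4n - 21


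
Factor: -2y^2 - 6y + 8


Roots satisfy r1 + r2 = -b/a = -3 and r1*r2 = c/a = -4.
So r1 = -4, r2 = 1.
-2y^2 - 6y + 8 = -2(y - r1)(y - r2) = -2(y + 4)(y - 1)


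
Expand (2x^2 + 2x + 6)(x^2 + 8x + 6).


Distribute each term of the first polynomial:
  (2x^2)(x^2 + 8x + 6) = 2x^4 + 16x^3 + 12x^2
  (2x)(x^2 + 8x + 6) = 2x^3 + 16x^2 + 12x
  (6)(x^2 + 8x + 6) = 6x^2 + 48x + 36
Sum: 2x^4 + 18x^3 + 34x^2 + 60x + 36


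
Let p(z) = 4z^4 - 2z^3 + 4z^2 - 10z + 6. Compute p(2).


Using direct substitution:
  4 * (2)^4 = 64
  -2 * (2)^3 = -16
  4 * (2)^2 = 16
  -10 * (2)^1 = -20
  constant: 6
Sum = 64 - 16 + 16 - 20 + 6 = 50


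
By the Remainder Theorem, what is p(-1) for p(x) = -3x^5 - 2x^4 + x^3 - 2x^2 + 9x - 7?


By the Remainder Theorem, the remainder equals p(-1):
  -3*(-1)^5 = 3
  -2*(-1)^4 = -2
  1*(-1)^3 = -1
  -2*(-1)^2 = -2
  9*(-1)^1 = -9
  constant: -7
Sum: 3 - 2 - 1 - 2 - 9 - 7 = -18


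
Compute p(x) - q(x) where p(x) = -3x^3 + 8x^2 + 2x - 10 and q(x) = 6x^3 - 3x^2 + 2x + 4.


Distribute the minus sign:
  (-3x^3 + 8x^2 + 2x - 10)
- (6x^3 - 3x^2 + 2x + 4)
Negate second polynomial: -6x^3 + 3x^2 - 2x - 4
Add: -9x^3 + 11x^2 - 14


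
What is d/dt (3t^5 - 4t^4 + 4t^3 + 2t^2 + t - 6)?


Apply the power rule term by term:
  d/dt(3t^5) = 15t^4
  d/dt(-4t^4) = -16t^3
  d/dt(4t^3) = 12t^2
  d/dt(2t^2) = 4t
  d/dt(t) = 1
  d/dt(-6) = 0
p'(t) = 15t^4 - 16t^3 + 12t^2 + 4t + 1


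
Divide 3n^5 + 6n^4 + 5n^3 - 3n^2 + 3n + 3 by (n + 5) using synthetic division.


Synthetic division with c = -5. Coefficients: 3, 6, 5, -3, 3, 3
Bring down 3.
  3 * -5 = -15; -15 + 6 = -9
  -9 * -5 = 45; 45 + 5 = 50
  50 * -5 = -250; -250 - 3 = -253
  -253 * -5 = 1265; 1265 + 3 = 1268
  1268 * -5 = -6340; -6340 + 3 = -6337
Quotient: 3n^4 - 9n^3 + 50n^2 - 253n + 1268, Remainder: -6337


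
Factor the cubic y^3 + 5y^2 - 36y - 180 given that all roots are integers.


Try integer roots (divisors of -180). y=6: p(6)=0.
Divide out (y - 6): quotient is y^2 + 11y + 30.
Factor the quadratic: (y + 6)(y + 5)
Result: (y - 6)(y + 6)(y + 5)


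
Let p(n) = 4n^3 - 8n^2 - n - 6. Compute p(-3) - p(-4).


p(-3) = -183
p(-4) = -386
p(-3) - p(-4) = -183 + 386 = 203


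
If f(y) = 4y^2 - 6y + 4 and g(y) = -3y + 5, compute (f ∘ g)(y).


Substitute g(y) into f:
f(g(y)) = 4*(-3y + 5)^2 + (-6)*(-3y + 5) + 4
(-3y + 5)^2 = 9y^2 - 30y + 25
Expand and combine: 36y^2 - 102y + 74


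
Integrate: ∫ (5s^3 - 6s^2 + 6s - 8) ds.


Reverse power rule on each term:
  ∫ 5s^3 ds = (5/4)s^4
  ∫ -6s^2 ds = -2s^3
  ∫ 6s ds = 3s^2
  ∫ -8 ds = -8s
F(s) = (5/4)s^4 - 2s^3 + 3s^2 - 8s + C


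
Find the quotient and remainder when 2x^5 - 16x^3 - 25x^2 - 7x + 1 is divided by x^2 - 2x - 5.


(2x^5 - 16x^3 - 25x^2 - 7x + 1) / (x^2 - 2x - 5)
Step 1: 2x^3 * (x^2 - 2x - 5) = 2x^5 - 4x^4 - 10x^3; subtract.
Step 2: 4x^2 * (x^2 - 2x - 5) = 4x^4 - 8x^3 - 20x^2; subtract.
Step 3: 2x * (x^2 - 2x - 5) = 2x^3 - 4x^2 - 10x; subtract.
Step 4: -1 * (x^2 - 2x - 5) = -x^2 + 2x + 5; subtract.
Quotient: 2x^3 + 4x^2 + 2x - 1, Remainder: x - 4


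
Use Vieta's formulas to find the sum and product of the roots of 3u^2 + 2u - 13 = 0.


For au^2+bu+c=0: sum = -b/a, product = c/a.
a=3, b=2, c=-13
Sum = -(2)/3 = -2/3
Product = (-13)/3 = -13/3


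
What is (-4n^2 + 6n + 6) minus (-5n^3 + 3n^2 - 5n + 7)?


Distribute the minus sign:
  (-4n^2 + 6n + 6)
- (-5n^3 + 3n^2 - 5n + 7)
Negate second polynomial: 5n^3 - 3n^2 + 5n - 7
Add: 5n^3 - 7n^2 + 11n - 1


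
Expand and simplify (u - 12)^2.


Expand (u - 12)^2 by repeated multiplication:
= u^2 - 24u + 144


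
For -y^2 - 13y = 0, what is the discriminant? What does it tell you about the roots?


D = b^2 - 4ac = (-13)^2 - 4(-1)(0) = 169 = 169
Since D > 0: two distinct rational roots


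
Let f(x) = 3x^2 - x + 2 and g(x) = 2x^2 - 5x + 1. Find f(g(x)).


Substitute g(x) into f:
f(g(x)) = 3*(2x^2 - 5x + 1)^2 + (-1)*(2x^2 - 5x + 1) + 2
(2x^2 - 5x + 1)^2 = 4x^4 - 20x^3 + 29x^2 - 10x + 1
Expand and combine: 12x^4 - 60x^3 + 85x^2 - 25x + 4


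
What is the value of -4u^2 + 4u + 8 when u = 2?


Using direct substitution:
  -4 * (2)^2 = -16
  4 * (2)^1 = 8
  constant: 8
Sum = -16 + 8 + 8 = 0


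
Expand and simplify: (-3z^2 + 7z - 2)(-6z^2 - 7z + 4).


Distribute each term of the first polynomial:
  (-3z^2)(-6z^2 - 7z + 4) = 18z^4 + 21z^3 - 12z^2
  (7z)(-6z^2 - 7z + 4) = -42z^3 - 49z^2 + 28z
  (-2)(-6z^2 - 7z + 4) = 12z^2 + 14z - 8
Sum: 18z^4 - 21z^3 - 49z^2 + 42z - 8


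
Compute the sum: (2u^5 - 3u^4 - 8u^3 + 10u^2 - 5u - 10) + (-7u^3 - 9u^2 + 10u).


Align terms by degree and add:
  2u^5 - 3u^4 - 8u^3 + 10u^2 - 5u - 10
  -7u^3 - 9u^2 + 10u
= 2u^5 - 3u^4 - 15u^3 + u^2 + 5u - 10


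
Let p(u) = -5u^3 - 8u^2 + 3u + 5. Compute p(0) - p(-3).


p(0) = 5
p(-3) = 59
p(0) - p(-3) = 5 - 59 = -54


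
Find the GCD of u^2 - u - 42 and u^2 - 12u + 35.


Factor each:
  u^2 - u - 42 = (u - 7)(u + 6)
  u^2 - 12u + 35 = (u - 7)(u - 5)
Common monic factor: u - 7


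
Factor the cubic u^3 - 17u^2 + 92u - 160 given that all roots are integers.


Try integer roots (divisors of -160). u=5: p(5)=0.
Divide out (u - 5): quotient is u^2 - 12u + 32.
Factor the quadratic: (u - 8)(u - 4)
Result: (u - 5)(u - 8)(u - 4)


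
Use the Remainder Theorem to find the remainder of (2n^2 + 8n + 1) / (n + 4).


By the Remainder Theorem, the remainder equals p(-4):
  2*(-4)^2 = 32
  8*(-4)^1 = -32
  constant: 1
Sum: 32 - 32 + 1 = 1


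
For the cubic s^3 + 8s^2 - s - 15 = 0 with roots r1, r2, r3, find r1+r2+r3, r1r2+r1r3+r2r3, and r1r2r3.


Monic cubic s^3+bs^2+cs+d=0: sum=-b, pairwise sum=c, product=-d.
b=8, c=-1, d=-15
r1+r2+r3 = -8
r1r2+r1r3+r2r3 = -1
r1r2r3 = 15


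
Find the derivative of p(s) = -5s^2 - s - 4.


Apply the power rule term by term:
  d/ds(-5s^2) = -10s
  d/ds(-s) = -1
  d/ds(-4) = 0
p'(s) = -10s - 1


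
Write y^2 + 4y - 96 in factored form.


Roots satisfy r1 + r2 = -b/a = -4 and r1*r2 = c/a = -96.
So r1 = 8, r2 = -12.
y^2 + 4y - 96 = (y - r1)(y - r2) = (y - 8)(y + 12)


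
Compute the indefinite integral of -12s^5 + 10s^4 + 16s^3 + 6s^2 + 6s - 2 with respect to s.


Reverse power rule on each term:
  ∫ -12s^5 ds = -2s^6
  ∫ 10s^4 ds = 2s^5
  ∫ 16s^3 ds = 4s^4
  ∫ 6s^2 ds = 2s^3
  ∫ 6s ds = 3s^2
  ∫ -2 ds = -2s
F(s) = -2s^6 + 2s^5 + 4s^4 + 2s^3 + 3s^2 - 2s + C


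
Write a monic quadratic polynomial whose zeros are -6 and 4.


p(t) = (t + 6)(t - 4)
Expand: t^2 + 2t - 24


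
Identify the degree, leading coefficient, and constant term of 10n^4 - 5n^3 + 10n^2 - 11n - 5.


Highest power of n is 4, with coefficient 10. Constant term is -5.
Degree = 4, leading coefficient = 10, constant term = -5


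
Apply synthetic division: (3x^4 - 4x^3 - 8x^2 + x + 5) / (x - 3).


Synthetic division with c = 3. Coefficients: 3, -4, -8, 1, 5
Bring down 3.
  3 * 3 = 9; 9 - 4 = 5
  5 * 3 = 15; 15 - 8 = 7
  7 * 3 = 21; 21 + 1 = 22
  22 * 3 = 66; 66 + 5 = 71
Quotient: 3x^3 + 5x^2 + 7x + 22, Remainder: 71


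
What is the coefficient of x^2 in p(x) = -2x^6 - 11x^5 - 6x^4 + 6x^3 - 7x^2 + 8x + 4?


Read off the coefficient of x^2: -7


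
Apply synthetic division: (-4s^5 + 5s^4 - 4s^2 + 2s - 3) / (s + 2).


Synthetic division with c = -2. Coefficients: -4, 5, 0, -4, 2, -3
Bring down -4.
  -4 * -2 = 8; 8 + 5 = 13
  13 * -2 = -26; -26 + 0 = -26
  -26 * -2 = 52; 52 - 4 = 48
  48 * -2 = -96; -96 + 2 = -94
  -94 * -2 = 188; 188 - 3 = 185
Quotient: -4s^4 + 13s^3 - 26s^2 + 48s - 94, Remainder: 185


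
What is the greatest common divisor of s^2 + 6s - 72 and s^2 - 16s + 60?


Factor each:
  s^2 + 6s - 72 = (s - 6)(s + 12)
  s^2 - 16s + 60 = (s - 6)(s - 10)
Common monic factor: s - 6


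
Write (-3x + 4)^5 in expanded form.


Expand (-3x + 4)^5 by repeated multiplication:
  (-3x + 4)^2 = 9x^2 - 24x + 16
  (-3x + 4)^3 = -27x^3 + 108x^2 - 144x + 64
  (-3x + 4)^4 = 81x^4 - 432x^3 + 864x^2 - 768x + 256
= -243x^5 + 1620x^4 - 4320x^3 + 5760x^2 - 3840x + 1024


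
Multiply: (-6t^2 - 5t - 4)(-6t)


Distribute each term of the first polynomial:
  (-6t^2)(-6t) = 36t^3
  (-5t)(-6t) = 30t^2
  (-4)(-6t) = 24t
Sum: 36t^3 + 30t^2 + 24t


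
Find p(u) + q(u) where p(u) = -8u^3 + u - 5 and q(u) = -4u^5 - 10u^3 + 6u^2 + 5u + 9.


Align terms by degree and add:
  -8u^3 + u - 5
  -4u^5 - 10u^3 + 6u^2 + 5u + 9
= -4u^5 - 18u^3 + 6u^2 + 6u + 4


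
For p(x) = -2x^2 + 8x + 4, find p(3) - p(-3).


p(3) = 10
p(-3) = -38
p(3) - p(-3) = 10 + 38 = 48


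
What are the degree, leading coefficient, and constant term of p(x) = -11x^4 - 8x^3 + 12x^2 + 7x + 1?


Highest power of x is 4, with coefficient -11. Constant term is 1.
Degree = 4, leading coefficient = -11, constant term = 1


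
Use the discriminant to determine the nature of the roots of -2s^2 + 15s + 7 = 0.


D = b^2 - 4ac = (15)^2 - 4(-2)(7) = 225 + 56 = 281
Since D > 0: two distinct irrational roots


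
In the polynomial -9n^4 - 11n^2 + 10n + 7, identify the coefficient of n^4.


Read off the coefficient of n^4: -9


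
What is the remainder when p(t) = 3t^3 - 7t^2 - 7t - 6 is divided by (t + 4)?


By the Remainder Theorem, the remainder equals p(-4):
  3*(-4)^3 = -192
  -7*(-4)^2 = -112
  -7*(-4)^1 = 28
  constant: -6
Sum: -192 - 112 + 28 - 6 = -282


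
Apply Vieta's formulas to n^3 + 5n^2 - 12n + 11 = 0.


Monic cubic n^3+bn^2+cn+d=0: sum=-b, pairwise sum=c, product=-d.
b=5, c=-12, d=11
r1+r2+r3 = -5
r1r2+r1r3+r2r3 = -12
r1r2r3 = -11


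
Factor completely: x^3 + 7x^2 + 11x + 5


Try integer roots (divisors of 5). x=-1: p(-1)=0.
Divide out (x + 1): quotient is x^2 + 6x + 5.
Factor the quadratic: (x + 5)(x + 1)
Result: (x + 1)(x + 5)(x + 1)


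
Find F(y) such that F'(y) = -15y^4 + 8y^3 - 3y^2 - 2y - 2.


Reverse power rule on each term:
  ∫ -15y^4 dy = -3y^5
  ∫ 8y^3 dy = 2y^4
  ∫ -3y^2 dy = -y^3
  ∫ -2y dy = -y^2
  ∫ -2 dy = -2y
F(y) = -3y^5 + 2y^4 - y^3 - y^2 - 2y + C


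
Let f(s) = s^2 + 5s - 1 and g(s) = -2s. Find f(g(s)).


Substitute g(s) into f:
f(g(s)) = 1*(-2s)^2 + 5*(-2s) + (-1)
(-2s)^2 = 4s^2
Expand and combine: 4s^2 - 10s - 1


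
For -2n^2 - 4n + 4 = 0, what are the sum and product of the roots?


For an^2+bn+c=0: sum = -b/a, product = c/a.
a=-2, b=-4, c=4
Sum = -(-4)/-2 = -2
Product = (4)/-2 = -2


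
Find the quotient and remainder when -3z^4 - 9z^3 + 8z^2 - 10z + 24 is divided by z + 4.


(-3z^4 - 9z^3 + 8z^2 - 10z + 24) / (z + 4)
Step 1: -3z^3 * (z + 4) = -3z^4 - 12z^3; subtract.
Step 2: 3z^2 * (z + 4) = 3z^3 + 12z^2; subtract.
Step 3: -4z * (z + 4) = -4z^2 - 16z; subtract.
Step 4: 6 * (z + 4) = 6z + 24; subtract.
Quotient: -3z^3 + 3z^2 - 4z + 6, Remainder: 0


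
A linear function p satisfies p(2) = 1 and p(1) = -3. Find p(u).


p(u) = mu + b. Using p(2)=1, p(1)=-3:
m = (1 + 3)/(2 - 1) = 4/1 = 4
b = 1 - m*(2) = 1 - 8 = -7
p(u) = 4u - 7


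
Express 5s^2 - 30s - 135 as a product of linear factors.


Roots satisfy r1 + r2 = -b/a = 6 and r1*r2 = c/a = -27.
So r1 = 9, r2 = -3.
5s^2 - 30s - 135 = 5(s - r1)(s - r2) = 5(s - 9)(s + 3)


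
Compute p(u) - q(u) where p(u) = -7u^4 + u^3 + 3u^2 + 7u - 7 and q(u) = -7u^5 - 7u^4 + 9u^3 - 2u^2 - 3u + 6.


Distribute the minus sign:
  (-7u^4 + u^3 + 3u^2 + 7u - 7)
- (-7u^5 - 7u^4 + 9u^3 - 2u^2 - 3u + 6)
Negate second polynomial: 7u^5 + 7u^4 - 9u^3 + 2u^2 + 3u - 6
Add: 7u^5 - 8u^3 + 5u^2 + 10u - 13


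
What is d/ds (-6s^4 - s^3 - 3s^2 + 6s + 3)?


Apply the power rule term by term:
  d/ds(-6s^4) = -24s^3
  d/ds(-s^3) = -3s^2
  d/ds(-3s^2) = -6s
  d/ds(6s) = 6
  d/ds(3) = 0
p'(s) = -24s^3 - 3s^2 - 6s + 6


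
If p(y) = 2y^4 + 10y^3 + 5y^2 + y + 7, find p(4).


Using direct substitution:
  2 * (4)^4 = 512
  10 * (4)^3 = 640
  5 * (4)^2 = 80
  1 * (4)^1 = 4
  constant: 7
Sum = 512 + 640 + 80 + 4 + 7 = 1243


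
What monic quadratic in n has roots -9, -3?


p(n) = (n + 9)(n + 3)
Expand: n^2 + 12n + 27


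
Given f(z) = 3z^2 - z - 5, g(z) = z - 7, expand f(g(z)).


Substitute g(z) into f:
f(g(z)) = 3*(z - 7)^2 + (-1)*(z - 7) + (-5)
(z - 7)^2 = z^2 - 14z + 49
Expand and combine: 3z^2 - 43z + 149


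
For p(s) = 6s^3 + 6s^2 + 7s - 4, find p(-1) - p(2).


p(-1) = -11
p(2) = 82
p(-1) - p(2) = -11 - 82 = -93


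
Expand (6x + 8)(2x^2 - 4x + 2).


Distribute each term of the first polynomial:
  (6x)(2x^2 - 4x + 2) = 12x^3 - 24x^2 + 12x
  (8)(2x^2 - 4x + 2) = 16x^2 - 32x + 16
Sum: 12x^3 - 8x^2 - 20x + 16


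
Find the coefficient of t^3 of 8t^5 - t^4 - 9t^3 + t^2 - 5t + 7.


Read off the coefficient of t^3: -9


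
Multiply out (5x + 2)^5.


Expand (5x + 2)^5 by repeated multiplication:
  (5x + 2)^2 = 25x^2 + 20x + 4
  (5x + 2)^3 = 125x^3 + 150x^2 + 60x + 8
  (5x + 2)^4 = 625x^4 + 1000x^3 + 600x^2 + 160x + 16
= 3125x^5 + 6250x^4 + 5000x^3 + 2000x^2 + 400x + 32


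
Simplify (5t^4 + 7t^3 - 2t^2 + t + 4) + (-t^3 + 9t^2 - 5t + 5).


Align terms by degree and add:
  5t^4 + 7t^3 - 2t^2 + t + 4
  -t^3 + 9t^2 - 5t + 5
= 5t^4 + 6t^3 + 7t^2 - 4t + 9


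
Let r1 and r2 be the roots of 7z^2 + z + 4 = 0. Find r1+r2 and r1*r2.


For az^2+bz+c=0: sum = -b/a, product = c/a.
a=7, b=1, c=4
Sum = -(1)/7 = -1/7
Product = (4)/7 = 4/7


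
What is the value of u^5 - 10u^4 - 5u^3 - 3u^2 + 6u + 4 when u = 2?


Using direct substitution:
  1 * (2)^5 = 32
  -10 * (2)^4 = -160
  -5 * (2)^3 = -40
  -3 * (2)^2 = -12
  6 * (2)^1 = 12
  constant: 4
Sum = 32 - 160 - 40 - 12 + 12 + 4 = -164


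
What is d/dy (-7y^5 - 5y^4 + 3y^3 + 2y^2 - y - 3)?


Apply the power rule term by term:
  d/dy(-7y^5) = -35y^4
  d/dy(-5y^4) = -20y^3
  d/dy(3y^3) = 9y^2
  d/dy(2y^2) = 4y
  d/dy(-y) = -1
  d/dy(-3) = 0
p'(y) = -35y^4 - 20y^3 + 9y^2 + 4y - 1


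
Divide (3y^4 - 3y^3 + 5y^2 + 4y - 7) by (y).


(3y^4 - 3y^3 + 5y^2 + 4y - 7) / (y)
Step 1: 3y^3 * (y) = 3y^4; subtract.
Step 2: -3y^2 * (y) = -3y^3; subtract.
Step 3: 5y * (y) = 5y^2; subtract.
Step 4: 4 * (y) = 4y; subtract.
Quotient: 3y^3 - 3y^2 + 5y + 4, Remainder: -7


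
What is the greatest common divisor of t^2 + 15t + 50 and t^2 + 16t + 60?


Factor each:
  t^2 + 15t + 50 = (t + 10)(t + 5)
  t^2 + 16t + 60 = (t + 10)(t + 6)
Common monic factor: t + 10


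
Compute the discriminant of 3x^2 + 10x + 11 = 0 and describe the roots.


D = b^2 - 4ac = (10)^2 - 4(3)(11) = 100 - 132 = -32
Since D < 0: two complex conjugate roots (no real roots)


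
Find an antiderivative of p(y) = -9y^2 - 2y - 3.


Reverse power rule on each term:
  ∫ -9y^2 dy = -3y^3
  ∫ -2y dy = -y^2
  ∫ -3 dy = -3y
F(y) = -3y^3 - y^2 - 3y + C


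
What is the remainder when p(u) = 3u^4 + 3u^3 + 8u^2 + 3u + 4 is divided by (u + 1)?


By the Remainder Theorem, the remainder equals p(-1):
  3*(-1)^4 = 3
  3*(-1)^3 = -3
  8*(-1)^2 = 8
  3*(-1)^1 = -3
  constant: 4
Sum: 3 - 3 + 8 - 3 + 4 = 9


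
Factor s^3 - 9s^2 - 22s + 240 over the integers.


Try integer roots (divisors of 240). s=6: p(6)=0.
Divide out (s - 6): quotient is s^2 - 3s - 40.
Factor the quadratic: (s - 8)(s + 5)
Result: (s - 6)(s - 8)(s + 5)


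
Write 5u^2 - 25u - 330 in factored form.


Roots satisfy r1 + r2 = -b/a = 5 and r1*r2 = c/a = -66.
So r1 = 11, r2 = -6.
5u^2 - 25u - 330 = 5(u - r1)(u - r2) = 5(u - 11)(u + 6)


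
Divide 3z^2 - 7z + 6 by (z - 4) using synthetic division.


Synthetic division with c = 4. Coefficients: 3, -7, 6
Bring down 3.
  3 * 4 = 12; 12 - 7 = 5
  5 * 4 = 20; 20 + 6 = 26
Quotient: 3z + 5, Remainder: 26


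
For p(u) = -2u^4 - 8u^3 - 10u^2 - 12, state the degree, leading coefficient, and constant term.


Highest power of u is 4, with coefficient -2. Constant term is -12.
Degree = 4, leading coefficient = -2, constant term = -12


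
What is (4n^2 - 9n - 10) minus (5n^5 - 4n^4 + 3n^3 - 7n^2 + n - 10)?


Distribute the minus sign:
  (4n^2 - 9n - 10)
- (5n^5 - 4n^4 + 3n^3 - 7n^2 + n - 10)
Negate second polynomial: -5n^5 + 4n^4 - 3n^3 + 7n^2 - n + 10
Add: -5n^5 + 4n^4 - 3n^3 + 11n^2 - 10n


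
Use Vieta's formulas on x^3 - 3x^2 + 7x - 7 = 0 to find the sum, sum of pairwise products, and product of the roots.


Monic cubic x^3+bx^2+cx+d=0: sum=-b, pairwise sum=c, product=-d.
b=-3, c=7, d=-7
r1+r2+r3 = 3
r1r2+r1r3+r2r3 = 7
r1r2r3 = 7


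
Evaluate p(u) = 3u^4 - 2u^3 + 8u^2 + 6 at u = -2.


Using direct substitution:
  3 * (-2)^4 = 48
  -2 * (-2)^3 = 16
  8 * (-2)^2 = 32
  0 * (-2)^1 = 0
  constant: 6
Sum = 48 + 16 + 32 + 0 + 6 = 102


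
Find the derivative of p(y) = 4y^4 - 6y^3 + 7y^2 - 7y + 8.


Apply the power rule term by term:
  d/dy(4y^4) = 16y^3
  d/dy(-6y^3) = -18y^2
  d/dy(7y^2) = 14y
  d/dy(-7y) = -7
  d/dy(8) = 0
p'(y) = 16y^3 - 18y^2 + 14y - 7


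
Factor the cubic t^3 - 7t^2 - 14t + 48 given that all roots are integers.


Try integer roots (divisors of 48). t=2: p(2)=0.
Divide out (t - 2): quotient is t^2 - 5t - 24.
Factor the quadratic: (t + 3)(t - 8)
Result: (t - 2)(t + 3)(t - 8)


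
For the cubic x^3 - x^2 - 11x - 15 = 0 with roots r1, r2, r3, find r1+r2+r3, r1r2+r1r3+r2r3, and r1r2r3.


Monic cubic x^3+bx^2+cx+d=0: sum=-b, pairwise sum=c, product=-d.
b=-1, c=-11, d=-15
r1+r2+r3 = 1
r1r2+r1r3+r2r3 = -11
r1r2r3 = 15


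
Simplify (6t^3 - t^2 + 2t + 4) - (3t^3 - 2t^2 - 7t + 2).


Distribute the minus sign:
  (6t^3 - t^2 + 2t + 4)
- (3t^3 - 2t^2 - 7t + 2)
Negate second polynomial: -3t^3 + 2t^2 + 7t - 2
Add: 3t^3 + t^2 + 9t + 2


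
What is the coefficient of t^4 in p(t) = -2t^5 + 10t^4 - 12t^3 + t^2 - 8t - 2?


Read off the coefficient of t^4: 10


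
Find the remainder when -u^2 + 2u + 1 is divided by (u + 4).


By the Remainder Theorem, the remainder equals p(-4):
  -1*(-4)^2 = -16
  2*(-4)^1 = -8
  constant: 1
Sum: -16 - 8 + 1 = -23


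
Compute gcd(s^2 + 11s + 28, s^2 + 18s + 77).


Factor each:
  s^2 + 11s + 28 = (s + 7)(s + 4)
  s^2 + 18s + 77 = (s + 7)(s + 11)
Common monic factor: s + 7


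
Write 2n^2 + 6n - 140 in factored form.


Roots satisfy r1 + r2 = -b/a = -3 and r1*r2 = c/a = -70.
So r1 = 7, r2 = -10.
2n^2 + 6n - 140 = 2(n - r1)(n - r2) = 2(n - 7)(n + 10)


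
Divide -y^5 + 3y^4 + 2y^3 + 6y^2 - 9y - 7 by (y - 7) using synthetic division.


Synthetic division with c = 7. Coefficients: -1, 3, 2, 6, -9, -7
Bring down -1.
  -1 * 7 = -7; -7 + 3 = -4
  -4 * 7 = -28; -28 + 2 = -26
  -26 * 7 = -182; -182 + 6 = -176
  -176 * 7 = -1232; -1232 - 9 = -1241
  -1241 * 7 = -8687; -8687 - 7 = -8694
Quotient: -y^4 - 4y^3 - 26y^2 - 176y - 1241, Remainder: -8694


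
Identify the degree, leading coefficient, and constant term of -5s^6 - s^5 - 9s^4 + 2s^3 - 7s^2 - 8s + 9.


Highest power of s is 6, with coefficient -5. Constant term is 9.
Degree = 6, leading coefficient = -5, constant term = 9


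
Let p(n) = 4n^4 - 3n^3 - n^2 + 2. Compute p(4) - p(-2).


p(4) = 818
p(-2) = 86
p(4) - p(-2) = 818 - 86 = 732


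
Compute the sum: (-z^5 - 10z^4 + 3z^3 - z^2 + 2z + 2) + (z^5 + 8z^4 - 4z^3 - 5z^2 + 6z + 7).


Align terms by degree and add:
  -z^5 - 10z^4 + 3z^3 - z^2 + 2z + 2
+ z^5 + 8z^4 - 4z^3 - 5z^2 + 6z + 7
= -2z^4 - z^3 - 6z^2 + 8z + 9


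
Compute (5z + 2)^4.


Expand (5z + 2)^4 by repeated multiplication:
  (5z + 2)^2 = 25z^2 + 20z + 4
  (5z + 2)^3 = 125z^3 + 150z^2 + 60z + 8
= 625z^4 + 1000z^3 + 600z^2 + 160z + 16


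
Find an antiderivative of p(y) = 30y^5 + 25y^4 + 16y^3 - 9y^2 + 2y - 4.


Reverse power rule on each term:
  ∫ 30y^5 dy = 5y^6
  ∫ 25y^4 dy = 5y^5
  ∫ 16y^3 dy = 4y^4
  ∫ -9y^2 dy = -3y^3
  ∫ 2y dy = y^2
  ∫ -4 dy = -4y
F(y) = 5y^6 + 5y^5 + 4y^4 - 3y^3 + y^2 - 4y + C


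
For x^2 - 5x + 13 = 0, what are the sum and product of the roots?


For ax^2+bx+c=0: sum = -b/a, product = c/a.
a=1, b=-5, c=13
Sum = -(-5)/1 = 5
Product = (13)/1 = 13


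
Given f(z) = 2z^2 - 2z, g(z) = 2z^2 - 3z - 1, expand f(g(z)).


Substitute g(z) into f:
f(g(z)) = 2*(2z^2 - 3z - 1)^2 + (-2)*(2z^2 - 3z - 1)
(2z^2 - 3z - 1)^2 = 4z^4 - 12z^3 + 5z^2 + 6z + 1
Expand and combine: 8z^4 - 24z^3 + 6z^2 + 18z + 4


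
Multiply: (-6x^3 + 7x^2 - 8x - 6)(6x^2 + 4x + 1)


Distribute each term of the first polynomial:
  (-6x^3)(6x^2 + 4x + 1) = -36x^5 - 24x^4 - 6x^3
  (7x^2)(6x^2 + 4x + 1) = 42x^4 + 28x^3 + 7x^2
  (-8x)(6x^2 + 4x + 1) = -48x^3 - 32x^2 - 8x
  (-6)(6x^2 + 4x + 1) = -36x^2 - 24x - 6
Sum: -36x^5 + 18x^4 - 26x^3 - 61x^2 - 32x - 6


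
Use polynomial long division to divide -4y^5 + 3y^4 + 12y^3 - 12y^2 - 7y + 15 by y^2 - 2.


(-4y^5 + 3y^4 + 12y^3 - 12y^2 - 7y + 15) / (y^2 - 2)
Step 1: -4y^3 * (y^2 - 2) = -4y^5 + 8y^3; subtract.
Step 2: 3y^2 * (y^2 - 2) = 3y^4 - 6y^2; subtract.
Step 3: 4y * (y^2 - 2) = 4y^3 - 8y; subtract.
Step 4: -6 * (y^2 - 2) = -6y^2 + 12; subtract.
Quotient: -4y^3 + 3y^2 + 4y - 6, Remainder: y + 3


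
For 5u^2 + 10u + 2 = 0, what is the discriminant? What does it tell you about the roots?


D = b^2 - 4ac = (10)^2 - 4(5)(2) = 100 - 40 = 60
Since D > 0: two distinct irrational roots


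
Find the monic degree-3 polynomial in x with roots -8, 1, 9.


p(x) = (x + 8)(x - 1)(x - 9)
Expand: x^3 - 2x^2 - 71x + 72


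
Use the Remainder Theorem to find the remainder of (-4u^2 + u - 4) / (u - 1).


By the Remainder Theorem, the remainder equals p(1):
  -4*(1)^2 = -4
  1*(1)^1 = 1
  constant: -4
Sum: -4 + 1 - 4 = -7


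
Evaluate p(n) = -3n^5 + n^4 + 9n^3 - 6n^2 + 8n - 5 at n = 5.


Using direct substitution:
  -3 * (5)^5 = -9375
  1 * (5)^4 = 625
  9 * (5)^3 = 1125
  -6 * (5)^2 = -150
  8 * (5)^1 = 40
  constant: -5
Sum = -9375 + 625 + 1125 - 150 + 40 - 5 = -7740


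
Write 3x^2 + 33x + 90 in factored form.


Roots satisfy r1 + r2 = -b/a = -11 and r1*r2 = c/a = 30.
So r1 = -5, r2 = -6.
3x^2 + 33x + 90 = 3(x - r1)(x - r2) = 3(x + 5)(x + 6)


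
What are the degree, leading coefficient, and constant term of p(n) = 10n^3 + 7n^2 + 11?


Highest power of n is 3, with coefficient 10. Constant term is 11.
Degree = 3, leading coefficient = 10, constant term = 11


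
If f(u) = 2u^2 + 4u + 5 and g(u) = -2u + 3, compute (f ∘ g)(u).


Substitute g(u) into f:
f(g(u)) = 2*(-2u + 3)^2 + 4*(-2u + 3) + 5
(-2u + 3)^2 = 4u^2 - 12u + 9
Expand and combine: 8u^2 - 32u + 35


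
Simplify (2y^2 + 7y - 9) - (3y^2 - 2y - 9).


Distribute the minus sign:
  (2y^2 + 7y - 9)
- (3y^2 - 2y - 9)
Negate second polynomial: -3y^2 + 2y + 9
Add: -y^2 + 9y


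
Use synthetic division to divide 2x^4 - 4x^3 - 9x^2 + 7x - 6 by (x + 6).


Synthetic division with c = -6. Coefficients: 2, -4, -9, 7, -6
Bring down 2.
  2 * -6 = -12; -12 - 4 = -16
  -16 * -6 = 96; 96 - 9 = 87
  87 * -6 = -522; -522 + 7 = -515
  -515 * -6 = 3090; 3090 - 6 = 3084
Quotient: 2x^3 - 16x^2 + 87x - 515, Remainder: 3084


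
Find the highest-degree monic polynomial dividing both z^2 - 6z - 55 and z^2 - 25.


Factor each:
  z^2 - 6z - 55 = (z + 5)(z - 11)
  z^2 - 25 = (z + 5)(z - 5)
Common monic factor: z + 5


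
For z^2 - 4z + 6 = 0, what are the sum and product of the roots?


For az^2+bz+c=0: sum = -b/a, product = c/a.
a=1, b=-4, c=6
Sum = -(-4)/1 = 4
Product = (6)/1 = 6


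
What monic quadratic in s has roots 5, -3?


p(s) = (s - 5)(s + 3)
Expand: s^2 - 2s - 15


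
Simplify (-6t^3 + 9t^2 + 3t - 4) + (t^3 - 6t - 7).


Align terms by degree and add:
  -6t^3 + 9t^2 + 3t - 4
+ t^3 - 6t - 7
= -5t^3 + 9t^2 - 3t - 11


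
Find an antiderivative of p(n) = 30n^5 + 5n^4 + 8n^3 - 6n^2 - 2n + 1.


Reverse power rule on each term:
  ∫ 30n^5 dn = 5n^6
  ∫ 5n^4 dn = n^5
  ∫ 8n^3 dn = 2n^4
  ∫ -6n^2 dn = -2n^3
  ∫ -2n dn = -n^2
  ∫ 1 dn = n
F(n) = 5n^6 + n^5 + 2n^4 - 2n^3 - n^2 + n + C


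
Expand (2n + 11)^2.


Expand (2n + 11)^2 by repeated multiplication:
= 4n^2 + 44n + 121


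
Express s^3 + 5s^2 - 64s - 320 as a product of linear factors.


Try integer roots (divisors of -320). s=-5: p(-5)=0.
Divide out (s + 5): quotient is s^2 - 64.
Factor the quadratic: (s - 8)(s + 8)
Result: (s + 5)(s - 8)(s + 8)


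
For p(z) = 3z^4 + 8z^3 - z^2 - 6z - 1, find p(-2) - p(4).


p(-2) = -9
p(4) = 1239
p(-2) - p(4) = -9 - 1239 = -1248


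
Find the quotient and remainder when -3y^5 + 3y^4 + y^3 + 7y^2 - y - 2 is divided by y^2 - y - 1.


(-3y^5 + 3y^4 + y^3 + 7y^2 - y - 2) / (y^2 - y - 1)
Step 1: -3y^3 * (y^2 - y - 1) = -3y^5 + 3y^4 + 3y^3; subtract.
Step 2: 0 * (y^2 - y - 1) = 0; subtract.
Step 3: -2y * (y^2 - y - 1) = -2y^3 + 2y^2 + 2y; subtract.
Step 4: 5 * (y^2 - y - 1) = 5y^2 - 5y - 5; subtract.
Quotient: -3y^3 - 2y + 5, Remainder: 2y + 3


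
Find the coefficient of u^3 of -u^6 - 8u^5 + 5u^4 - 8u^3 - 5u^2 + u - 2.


Read off the coefficient of u^3: -8


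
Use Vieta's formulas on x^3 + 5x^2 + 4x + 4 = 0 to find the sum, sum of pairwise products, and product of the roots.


Monic cubic x^3+bx^2+cx+d=0: sum=-b, pairwise sum=c, product=-d.
b=5, c=4, d=4
r1+r2+r3 = -5
r1r2+r1r3+r2r3 = 4
r1r2r3 = -4


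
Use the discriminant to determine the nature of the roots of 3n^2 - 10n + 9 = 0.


D = b^2 - 4ac = (-10)^2 - 4(3)(9) = 100 - 108 = -8
Since D < 0: two complex conjugate roots (no real roots)


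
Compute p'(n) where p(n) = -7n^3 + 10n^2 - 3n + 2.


Apply the power rule term by term:
  d/dn(-7n^3) = -21n^2
  d/dn(10n^2) = 20n
  d/dn(-3n) = -3
  d/dn(2) = 0
p'(n) = -21n^2 + 20n - 3


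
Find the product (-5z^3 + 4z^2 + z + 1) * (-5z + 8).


Distribute each term of the first polynomial:
  (-5z^3)(-5z + 8) = 25z^4 - 40z^3
  (4z^2)(-5z + 8) = -20z^3 + 32z^2
  (z)(-5z + 8) = -5z^2 + 8z
  (1)(-5z + 8) = -5z + 8
Sum: 25z^4 - 60z^3 + 27z^2 + 3z + 8


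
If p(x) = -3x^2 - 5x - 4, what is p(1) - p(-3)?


p(1) = -12
p(-3) = -16
p(1) - p(-3) = -12 + 16 = 4


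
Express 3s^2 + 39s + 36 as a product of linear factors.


Roots satisfy r1 + r2 = -b/a = -13 and r1*r2 = c/a = 12.
So r1 = -12, r2 = -1.
3s^2 + 39s + 36 = 3(s - r1)(s - r2) = 3(s + 12)(s + 1)


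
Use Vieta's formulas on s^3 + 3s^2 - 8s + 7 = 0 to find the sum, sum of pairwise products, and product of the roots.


Monic cubic s^3+bs^2+cs+d=0: sum=-b, pairwise sum=c, product=-d.
b=3, c=-8, d=7
r1+r2+r3 = -3
r1r2+r1r3+r2r3 = -8
r1r2r3 = -7


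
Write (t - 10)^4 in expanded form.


Expand (t - 10)^4 by repeated multiplication:
  (t - 10)^2 = t^2 - 20t + 100
  (t - 10)^3 = t^3 - 30t^2 + 300t - 1000
= t^4 - 40t^3 + 600t^2 - 4000t + 10000


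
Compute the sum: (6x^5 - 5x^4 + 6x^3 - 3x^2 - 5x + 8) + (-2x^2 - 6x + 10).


Align terms by degree and add:
  6x^5 - 5x^4 + 6x^3 - 3x^2 - 5x + 8
  -2x^2 - 6x + 10
= 6x^5 - 5x^4 + 6x^3 - 5x^2 - 11x + 18


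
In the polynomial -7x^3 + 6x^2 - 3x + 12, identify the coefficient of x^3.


Read off the coefficient of x^3: -7


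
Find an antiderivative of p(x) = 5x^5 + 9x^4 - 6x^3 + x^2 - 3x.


Reverse power rule on each term:
  ∫ 5x^5 dx = (5/6)x^6
  ∫ 9x^4 dx = (9/5)x^5
  ∫ -6x^3 dx = -(3/2)x^4
  ∫ x^2 dx = (1/3)x^3
  ∫ -3x dx = -(3/2)x^2
F(x) = (5/6)x^6 + (9/5)x^5 - (3/2)x^4 + (1/3)x^3 - (3/2)x^2 + C


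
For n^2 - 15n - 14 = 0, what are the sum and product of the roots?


For an^2+bn+c=0: sum = -b/a, product = c/a.
a=1, b=-15, c=-14
Sum = -(-15)/1 = 15
Product = (-14)/1 = -14


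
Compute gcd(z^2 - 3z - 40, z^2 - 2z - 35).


Factor each:
  z^2 - 3z - 40 = (z + 5)(z - 8)
  z^2 - 2z - 35 = (z + 5)(z - 7)
Common monic factor: z + 5


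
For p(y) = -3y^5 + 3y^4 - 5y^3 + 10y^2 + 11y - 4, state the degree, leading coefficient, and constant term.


Highest power of y is 5, with coefficient -3. Constant term is -4.
Degree = 5, leading coefficient = -3, constant term = -4


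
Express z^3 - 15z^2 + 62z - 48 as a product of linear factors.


Try integer roots (divisors of -48). z=1: p(1)=0.
Divide out (z - 1): quotient is z^2 - 14z + 48.
Factor the quadratic: (z - 6)(z - 8)
Result: (z - 1)(z - 6)(z - 8)


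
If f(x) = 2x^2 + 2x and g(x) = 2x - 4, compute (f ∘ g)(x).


Substitute g(x) into f:
f(g(x)) = 2*(2x - 4)^2 + 2*(2x - 4)
(2x - 4)^2 = 4x^2 - 16x + 16
Expand and combine: 8x^2 - 28x + 24


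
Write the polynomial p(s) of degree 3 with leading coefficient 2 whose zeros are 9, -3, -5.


p(s) = 2(s - 9)(s + 3)(s + 5)
Expand: 2s^3 - 2s^2 - 114s - 270


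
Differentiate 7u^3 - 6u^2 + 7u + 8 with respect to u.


Apply the power rule term by term:
  d/du(7u^3) = 21u^2
  d/du(-6u^2) = -12u
  d/du(7u) = 7
  d/du(8) = 0
p'(u) = 21u^2 - 12u + 7


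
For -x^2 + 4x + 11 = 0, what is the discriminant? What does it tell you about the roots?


D = b^2 - 4ac = (4)^2 - 4(-1)(11) = 16 + 44 = 60
Since D > 0: two distinct irrational roots


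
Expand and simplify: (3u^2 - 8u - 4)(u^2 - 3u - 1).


Distribute each term of the first polynomial:
  (3u^2)(u^2 - 3u - 1) = 3u^4 - 9u^3 - 3u^2
  (-8u)(u^2 - 3u - 1) = -8u^3 + 24u^2 + 8u
  (-4)(u^2 - 3u - 1) = -4u^2 + 12u + 4
Sum: 3u^4 - 17u^3 + 17u^2 + 20u + 4


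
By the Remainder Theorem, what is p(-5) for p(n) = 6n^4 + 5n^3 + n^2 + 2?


By the Remainder Theorem, the remainder equals p(-5):
  6*(-5)^4 = 3750
  5*(-5)^3 = -625
  1*(-5)^2 = 25
  0*(-5)^1 = 0
  constant: 2
Sum: 3750 - 625 + 25 + 0 + 2 = 3152


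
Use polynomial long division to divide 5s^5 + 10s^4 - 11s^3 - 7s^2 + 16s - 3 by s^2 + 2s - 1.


(5s^5 + 10s^4 - 11s^3 - 7s^2 + 16s - 3) / (s^2 + 2s - 1)
Step 1: 5s^3 * (s^2 + 2s - 1) = 5s^5 + 10s^4 - 5s^3; subtract.
Step 2: 0 * (s^2 + 2s - 1) = 0; subtract.
Step 3: -6s * (s^2 + 2s - 1) = -6s^3 - 12s^2 + 6s; subtract.
Step 4: 5 * (s^2 + 2s - 1) = 5s^2 + 10s - 5; subtract.
Quotient: 5s^3 - 6s + 5, Remainder: 2


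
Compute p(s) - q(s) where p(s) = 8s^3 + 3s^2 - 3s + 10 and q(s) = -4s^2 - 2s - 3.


Distribute the minus sign:
  (8s^3 + 3s^2 - 3s + 10)
- (-4s^2 - 2s - 3)
Negate second polynomial: 4s^2 + 2s + 3
Add: 8s^3 + 7s^2 - s + 13


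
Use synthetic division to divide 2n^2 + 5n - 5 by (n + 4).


Synthetic division with c = -4. Coefficients: 2, 5, -5
Bring down 2.
  2 * -4 = -8; -8 + 5 = -3
  -3 * -4 = 12; 12 - 5 = 7
Quotient: 2n - 3, Remainder: 7


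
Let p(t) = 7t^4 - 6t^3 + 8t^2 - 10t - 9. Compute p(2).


Using direct substitution:
  7 * (2)^4 = 112
  -6 * (2)^3 = -48
  8 * (2)^2 = 32
  -10 * (2)^1 = -20
  constant: -9
Sum = 112 - 48 + 32 - 20 - 9 = 67


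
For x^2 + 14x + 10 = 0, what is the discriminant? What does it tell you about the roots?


D = b^2 - 4ac = (14)^2 - 4(1)(10) = 196 - 40 = 156
Since D > 0: two distinct irrational roots


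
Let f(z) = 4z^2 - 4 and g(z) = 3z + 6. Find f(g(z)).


Substitute g(z) into f:
f(g(z)) = 4*(3z + 6)^2 + (-4)
(3z + 6)^2 = 9z^2 + 36z + 36
Expand and combine: 36z^2 + 144z + 140


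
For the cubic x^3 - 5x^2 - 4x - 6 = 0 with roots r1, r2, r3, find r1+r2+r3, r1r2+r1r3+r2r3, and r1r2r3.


Monic cubic x^3+bx^2+cx+d=0: sum=-b, pairwise sum=c, product=-d.
b=-5, c=-4, d=-6
r1+r2+r3 = 5
r1r2+r1r3+r2r3 = -4
r1r2r3 = 6


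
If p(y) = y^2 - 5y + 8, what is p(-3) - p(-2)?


p(-3) = 32
p(-2) = 22
p(-3) - p(-2) = 32 - 22 = 10


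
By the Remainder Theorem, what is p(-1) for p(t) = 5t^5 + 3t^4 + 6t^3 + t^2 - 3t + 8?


By the Remainder Theorem, the remainder equals p(-1):
  5*(-1)^5 = -5
  3*(-1)^4 = 3
  6*(-1)^3 = -6
  1*(-1)^2 = 1
  -3*(-1)^1 = 3
  constant: 8
Sum: -5 + 3 - 6 + 1 + 3 + 8 = 4


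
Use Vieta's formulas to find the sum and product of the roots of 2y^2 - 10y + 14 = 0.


For ay^2+by+c=0: sum = -b/a, product = c/a.
a=2, b=-10, c=14
Sum = -(-10)/2 = 5
Product = (14)/2 = 7


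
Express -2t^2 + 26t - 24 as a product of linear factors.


Roots satisfy r1 + r2 = -b/a = 13 and r1*r2 = c/a = 12.
So r1 = 1, r2 = 12.
-2t^2 + 26t - 24 = -2(t - r1)(t - r2) = -2(t - 1)(t - 12)


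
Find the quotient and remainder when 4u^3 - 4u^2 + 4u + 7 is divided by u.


(4u^3 - 4u^2 + 4u + 7) / (u)
Step 1: 4u^2 * (u) = 4u^3; subtract.
Step 2: -4u * (u) = -4u^2; subtract.
Step 3: 4 * (u) = 4u; subtract.
Quotient: 4u^2 - 4u + 4, Remainder: 7


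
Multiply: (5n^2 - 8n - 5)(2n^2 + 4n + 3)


Distribute each term of the first polynomial:
  (5n^2)(2n^2 + 4n + 3) = 10n^4 + 20n^3 + 15n^2
  (-8n)(2n^2 + 4n + 3) = -16n^3 - 32n^2 - 24n
  (-5)(2n^2 + 4n + 3) = -10n^2 - 20n - 15
Sum: 10n^4 + 4n^3 - 27n^2 - 44n - 15


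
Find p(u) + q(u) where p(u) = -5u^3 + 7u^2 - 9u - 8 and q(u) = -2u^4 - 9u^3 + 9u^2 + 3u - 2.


Align terms by degree and add:
  -5u^3 + 7u^2 - 9u - 8
  -2u^4 - 9u^3 + 9u^2 + 3u - 2
= -2u^4 - 14u^3 + 16u^2 - 6u - 10


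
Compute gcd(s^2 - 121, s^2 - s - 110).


Factor each:
  s^2 - 121 = (s - 11)(s + 11)
  s^2 - s - 110 = (s - 11)(s + 10)
Common monic factor: s - 11


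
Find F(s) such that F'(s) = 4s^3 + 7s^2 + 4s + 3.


Reverse power rule on each term:
  ∫ 4s^3 ds = s^4
  ∫ 7s^2 ds = (7/3)s^3
  ∫ 4s ds = 2s^2
  ∫ 3 ds = 3s
F(s) = s^4 + (7/3)s^3 + 2s^2 + 3s + C


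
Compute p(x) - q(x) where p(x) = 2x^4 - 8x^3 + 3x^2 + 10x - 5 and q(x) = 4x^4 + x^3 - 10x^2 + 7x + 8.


Distribute the minus sign:
  (2x^4 - 8x^3 + 3x^2 + 10x - 5)
- (4x^4 + x^3 - 10x^2 + 7x + 8)
Negate second polynomial: -4x^4 - x^3 + 10x^2 - 7x - 8
Add: -2x^4 - 9x^3 + 13x^2 + 3x - 13


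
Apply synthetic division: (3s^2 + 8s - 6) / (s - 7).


Synthetic division with c = 7. Coefficients: 3, 8, -6
Bring down 3.
  3 * 7 = 21; 21 + 8 = 29
  29 * 7 = 203; 203 - 6 = 197
Quotient: 3s + 29, Remainder: 197


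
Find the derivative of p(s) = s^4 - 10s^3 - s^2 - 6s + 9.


Apply the power rule term by term:
  d/ds(s^4) = 4s^3
  d/ds(-10s^3) = -30s^2
  d/ds(-s^2) = -2s
  d/ds(-6s) = -6
  d/ds(9) = 0
p'(s) = 4s^3 - 30s^2 - 2s - 6


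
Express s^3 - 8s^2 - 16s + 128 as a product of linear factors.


Try integer roots (divisors of 128). s=-4: p(-4)=0.
Divide out (s + 4): quotient is s^2 - 12s + 32.
Factor the quadratic: (s - 4)(s - 8)
Result: (s + 4)(s - 4)(s - 8)


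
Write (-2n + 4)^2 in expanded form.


Expand (-2n + 4)^2 by repeated multiplication:
= 4n^2 - 16n + 16


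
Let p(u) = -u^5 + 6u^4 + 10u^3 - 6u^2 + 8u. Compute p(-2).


Using direct substitution:
  -1 * (-2)^5 = 32
  6 * (-2)^4 = 96
  10 * (-2)^3 = -80
  -6 * (-2)^2 = -24
  8 * (-2)^1 = -16
  constant: 0
Sum = 32 + 96 - 80 - 24 - 16 + 0 = 8


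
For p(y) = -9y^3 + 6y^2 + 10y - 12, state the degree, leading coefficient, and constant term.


Highest power of y is 3, with coefficient -9. Constant term is -12.
Degree = 3, leading coefficient = -9, constant term = -12
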